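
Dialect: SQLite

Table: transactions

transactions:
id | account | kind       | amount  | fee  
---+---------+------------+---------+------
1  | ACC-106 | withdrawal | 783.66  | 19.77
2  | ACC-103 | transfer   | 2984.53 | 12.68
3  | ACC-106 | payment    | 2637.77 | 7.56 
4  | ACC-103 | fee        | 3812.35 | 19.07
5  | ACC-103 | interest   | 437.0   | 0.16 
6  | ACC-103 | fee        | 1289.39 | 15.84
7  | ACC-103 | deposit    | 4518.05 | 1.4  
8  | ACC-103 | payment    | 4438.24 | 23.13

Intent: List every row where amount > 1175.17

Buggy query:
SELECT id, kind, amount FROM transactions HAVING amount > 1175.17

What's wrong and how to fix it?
Bug: This is a non-aggregate query (no GROUP BY, no aggregates), so in SQLite the HAVING clause is invalid here; a row-level condition belongs in WHERE

Fix: Replace HAVING with WHERE since the condition applies to individual rows

Corrected query:
SELECT id, kind, amount FROM transactions WHERE amount > 1175.17

Result:
id | kind     | amount 
---+----------+--------
2  | transfer | 2984.53
3  | payment  | 2637.77
4  | fee      | 3812.35
6  | fee      | 1289.39
7  | deposit  | 4518.05
8  | payment  | 4438.24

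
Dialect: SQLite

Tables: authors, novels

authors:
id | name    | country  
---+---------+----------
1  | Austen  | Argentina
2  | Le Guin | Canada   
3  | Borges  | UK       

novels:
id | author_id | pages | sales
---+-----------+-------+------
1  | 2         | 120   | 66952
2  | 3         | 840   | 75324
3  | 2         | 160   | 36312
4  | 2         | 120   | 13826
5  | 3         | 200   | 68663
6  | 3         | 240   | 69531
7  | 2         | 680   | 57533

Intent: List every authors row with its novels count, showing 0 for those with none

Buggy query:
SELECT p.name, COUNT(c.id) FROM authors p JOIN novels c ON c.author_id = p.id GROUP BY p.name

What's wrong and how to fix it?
Bug: An inner join excludes parents with zero children

Fix: Use LEFT JOIN so parents without children still appear (COUNT(c.id) gives 0)

Corrected query:
SELECT p.name, COUNT(c.id) FROM authors p LEFT JOIN novels c ON c.author_id = p.id GROUP BY p.name

Result:
name    | COUNT(c.id)
--------+------------
Austen  | 0          
Borges  | 3          
Le Guin | 4          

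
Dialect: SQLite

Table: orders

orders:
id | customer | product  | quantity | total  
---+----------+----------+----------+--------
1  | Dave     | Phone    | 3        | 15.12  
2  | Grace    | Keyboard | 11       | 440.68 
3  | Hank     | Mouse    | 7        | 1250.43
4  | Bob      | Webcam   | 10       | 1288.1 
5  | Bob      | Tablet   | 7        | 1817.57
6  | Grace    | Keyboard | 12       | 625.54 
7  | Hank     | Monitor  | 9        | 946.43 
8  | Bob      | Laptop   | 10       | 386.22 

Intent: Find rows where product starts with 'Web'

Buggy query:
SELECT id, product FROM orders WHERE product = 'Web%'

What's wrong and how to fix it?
Bug: '=' compares the literal string including the % character; pattern matching needs LIKE

Fix: Use LIKE for wildcard pattern matching

Corrected query:
SELECT id, product FROM orders WHERE product LIKE 'Web%'

Result:
id | product
---+--------
4  | Webcam 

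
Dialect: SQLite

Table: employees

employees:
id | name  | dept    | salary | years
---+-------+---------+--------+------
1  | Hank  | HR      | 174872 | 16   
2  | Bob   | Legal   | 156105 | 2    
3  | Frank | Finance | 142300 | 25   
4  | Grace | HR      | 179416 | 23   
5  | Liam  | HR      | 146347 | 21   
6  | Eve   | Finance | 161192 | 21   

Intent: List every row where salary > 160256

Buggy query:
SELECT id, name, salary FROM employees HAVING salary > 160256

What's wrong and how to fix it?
Bug: HAVING filters the output of aggregation, but this query has no GROUP BY and no aggregate functions, so SQLite rejects it (HAVING clause on a non-aggregate query); the condition here is per row

Fix: Use WHERE for row-level filtering

Corrected query:
SELECT id, name, salary FROM employees WHERE salary > 160256

Result:
id | name  | salary
---+-------+-------
1  | Hank  | 174872
4  | Grace | 179416
6  | Eve   | 161192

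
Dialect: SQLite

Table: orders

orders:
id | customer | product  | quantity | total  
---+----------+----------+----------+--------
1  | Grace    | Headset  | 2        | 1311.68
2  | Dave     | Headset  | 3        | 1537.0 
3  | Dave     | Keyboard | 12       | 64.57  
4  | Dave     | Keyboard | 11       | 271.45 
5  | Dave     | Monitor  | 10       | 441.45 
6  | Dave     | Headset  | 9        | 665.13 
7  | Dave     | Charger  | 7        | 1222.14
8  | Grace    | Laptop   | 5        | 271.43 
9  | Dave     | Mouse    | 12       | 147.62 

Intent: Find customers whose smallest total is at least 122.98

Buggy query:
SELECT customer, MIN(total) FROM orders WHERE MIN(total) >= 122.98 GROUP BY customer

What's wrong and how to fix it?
Bug: Aggregates like MIN are computed per group after WHERE runs

Fix: Replace WHERE with HAVING after the GROUP BY

Corrected query:
SELECT customer, MIN(total) FROM orders GROUP BY customer HAVING MIN(total) >= 122.98

Result:
customer | MIN(total)
---------+-----------
Grace    | 271.43    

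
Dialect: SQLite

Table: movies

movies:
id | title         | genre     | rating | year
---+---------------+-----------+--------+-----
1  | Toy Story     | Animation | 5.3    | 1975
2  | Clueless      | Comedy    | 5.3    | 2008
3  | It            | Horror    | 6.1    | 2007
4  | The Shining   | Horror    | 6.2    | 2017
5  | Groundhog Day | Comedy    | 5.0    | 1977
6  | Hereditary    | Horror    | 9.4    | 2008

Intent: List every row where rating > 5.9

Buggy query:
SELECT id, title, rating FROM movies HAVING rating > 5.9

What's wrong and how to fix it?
Bug: This is a non-aggregate query (no GROUP BY, no aggregates), so in SQLite the HAVING clause is invalid here; a row-level condition belongs in WHERE

Fix: Use WHERE for row-level filtering

Corrected query:
SELECT id, title, rating FROM movies WHERE rating > 5.9

Result:
id | title       | rating
---+-------------+-------
3  | It          | 6.1   
4  | The Shining | 6.2   
6  | Hereditary  | 9.4   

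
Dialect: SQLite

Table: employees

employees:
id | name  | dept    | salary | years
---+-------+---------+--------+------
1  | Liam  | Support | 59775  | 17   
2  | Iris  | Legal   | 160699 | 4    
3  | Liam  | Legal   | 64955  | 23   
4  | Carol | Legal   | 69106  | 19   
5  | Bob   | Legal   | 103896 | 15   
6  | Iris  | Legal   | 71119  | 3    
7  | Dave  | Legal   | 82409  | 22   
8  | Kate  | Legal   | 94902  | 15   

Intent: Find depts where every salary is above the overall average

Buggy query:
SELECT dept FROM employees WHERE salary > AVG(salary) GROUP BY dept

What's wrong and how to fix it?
Bug: AVG() is an aggregate; it can't sit directly in WHERE

Fix: Compute the overall average in a scalar subquery and compare each group's MIN against it in HAVING

Corrected query:
SELECT dept FROM employees GROUP BY dept HAVING MIN(salary) > (SELECT AVG(salary) FROM employees)

Result:
(no rows)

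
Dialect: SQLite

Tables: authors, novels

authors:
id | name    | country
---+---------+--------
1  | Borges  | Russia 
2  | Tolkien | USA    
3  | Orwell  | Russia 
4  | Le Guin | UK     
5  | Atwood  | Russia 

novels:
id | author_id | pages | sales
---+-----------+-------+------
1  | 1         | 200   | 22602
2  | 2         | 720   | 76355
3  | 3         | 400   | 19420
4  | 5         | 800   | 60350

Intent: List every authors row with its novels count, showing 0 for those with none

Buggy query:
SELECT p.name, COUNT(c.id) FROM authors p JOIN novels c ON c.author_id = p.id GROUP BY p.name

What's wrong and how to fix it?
Bug: INNER JOIN drops authors rows that have no matching novels rows

Fix: Use LEFT JOIN so parents without children still appear (COUNT(c.id) gives 0)

Corrected query:
SELECT p.name, COUNT(c.id) FROM authors p LEFT JOIN novels c ON c.author_id = p.id GROUP BY p.name

Result:
name    | COUNT(c.id)
--------+------------
Atwood  | 1          
Borges  | 1          
Le Guin | 0          
Orwell  | 1          
Tolkien | 1          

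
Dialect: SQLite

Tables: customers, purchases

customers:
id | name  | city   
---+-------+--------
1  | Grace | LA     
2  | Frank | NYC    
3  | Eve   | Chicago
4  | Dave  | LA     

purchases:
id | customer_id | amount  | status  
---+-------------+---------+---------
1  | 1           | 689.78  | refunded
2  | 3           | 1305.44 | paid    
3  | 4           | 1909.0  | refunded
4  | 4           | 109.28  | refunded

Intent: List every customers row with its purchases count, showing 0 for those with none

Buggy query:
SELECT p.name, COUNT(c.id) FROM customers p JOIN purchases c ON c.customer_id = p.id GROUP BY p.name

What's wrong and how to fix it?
Bug: INNER JOIN drops customers rows that have no matching purchases rows

Fix: Switch to LEFT JOIN to retain unmatched parent rows

Corrected query:
SELECT p.name, COUNT(c.id) FROM customers p LEFT JOIN purchases c ON c.customer_id = p.id GROUP BY p.name

Result:
name  | COUNT(c.id)
------+------------
Dave  | 2          
Eve   | 1          
Frank | 0          
Grace | 1          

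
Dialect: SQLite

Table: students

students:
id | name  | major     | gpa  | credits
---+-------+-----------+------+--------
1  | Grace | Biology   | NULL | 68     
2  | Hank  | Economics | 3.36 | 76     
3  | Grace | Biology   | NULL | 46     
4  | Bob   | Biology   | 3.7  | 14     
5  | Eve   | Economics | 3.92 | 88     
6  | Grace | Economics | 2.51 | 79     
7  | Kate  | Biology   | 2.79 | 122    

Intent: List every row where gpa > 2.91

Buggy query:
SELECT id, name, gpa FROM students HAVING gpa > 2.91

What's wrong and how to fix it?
Bug: HAVING filters the output of aggregation, but this query has no GROUP BY and no aggregate functions, so SQLite rejects it (HAVING clause on a non-aggregate query); the condition here is per row

Fix: Replace HAVING with WHERE since the condition applies to individual rows

Corrected query:
SELECT id, name, gpa FROM students WHERE gpa > 2.91

Result:
id | name | gpa 
---+------+-----
2  | Hank | 3.36
4  | Bob  | 3.7 
5  | Eve  | 3.92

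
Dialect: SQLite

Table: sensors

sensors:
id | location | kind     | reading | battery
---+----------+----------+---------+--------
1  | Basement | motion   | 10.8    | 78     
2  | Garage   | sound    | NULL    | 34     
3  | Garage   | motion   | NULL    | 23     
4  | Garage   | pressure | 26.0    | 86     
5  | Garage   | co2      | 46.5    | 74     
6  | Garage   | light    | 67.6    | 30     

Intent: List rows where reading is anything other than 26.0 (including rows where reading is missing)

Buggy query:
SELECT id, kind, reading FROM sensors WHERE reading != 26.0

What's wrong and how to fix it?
Bug: 'reading != 26.0' is unknown when reading is NULL, so NULL rows are silently excluded

Fix: Add an explicit OR reading IS NULL to include the missing-value rows

Corrected query:
SELECT id, kind, reading FROM sensors WHERE reading != 26.0 OR reading IS NULL

Result:
id | kind   | reading
---+--------+--------
1  | motion | 10.8   
2  | sound  | NULL   
3  | motion | NULL   
5  | co2    | 46.5   
6  | light  | 67.6   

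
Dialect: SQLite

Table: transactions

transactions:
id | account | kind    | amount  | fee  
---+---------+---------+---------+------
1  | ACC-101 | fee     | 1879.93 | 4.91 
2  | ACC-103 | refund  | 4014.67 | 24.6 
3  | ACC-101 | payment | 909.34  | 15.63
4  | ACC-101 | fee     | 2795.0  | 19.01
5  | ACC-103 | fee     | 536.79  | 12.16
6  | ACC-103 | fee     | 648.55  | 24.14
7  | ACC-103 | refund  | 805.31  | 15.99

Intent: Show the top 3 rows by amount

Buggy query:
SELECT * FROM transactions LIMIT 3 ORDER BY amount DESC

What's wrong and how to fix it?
Bug: ORDER BY cannot follow LIMIT; LIMIT is the final clause

Fix: Sort with ORDER BY, then apply LIMIT

Corrected query:
SELECT * FROM transactions ORDER BY amount DESC LIMIT 3

Result:
id | account | kind   | amount  | fee  
---+---------+--------+---------+------
2  | ACC-103 | refund | 4014.67 | 24.6 
4  | ACC-101 | fee    | 2795    | 19.01
1  | ACC-101 | fee    | 1879.93 | 4.91 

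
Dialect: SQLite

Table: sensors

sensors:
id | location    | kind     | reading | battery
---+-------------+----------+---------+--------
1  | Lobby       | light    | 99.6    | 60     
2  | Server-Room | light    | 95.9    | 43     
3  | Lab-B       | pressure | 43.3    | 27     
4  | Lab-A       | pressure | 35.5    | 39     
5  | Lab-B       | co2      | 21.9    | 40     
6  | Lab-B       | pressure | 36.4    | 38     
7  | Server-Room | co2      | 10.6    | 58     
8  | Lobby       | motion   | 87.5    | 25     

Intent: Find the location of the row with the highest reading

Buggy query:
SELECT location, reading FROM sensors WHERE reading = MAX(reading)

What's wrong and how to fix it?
Bug: WHERE is evaluated per row; an aggregate over the whole table isn't defined there

Fix: Wrap MAX in a scalar subquery so WHERE compares against a single value

Corrected query:
SELECT location, reading FROM sensors WHERE reading = (SELECT MAX(reading) FROM sensors)

Result:
location | reading
---------+--------
Lobby    | 99.6   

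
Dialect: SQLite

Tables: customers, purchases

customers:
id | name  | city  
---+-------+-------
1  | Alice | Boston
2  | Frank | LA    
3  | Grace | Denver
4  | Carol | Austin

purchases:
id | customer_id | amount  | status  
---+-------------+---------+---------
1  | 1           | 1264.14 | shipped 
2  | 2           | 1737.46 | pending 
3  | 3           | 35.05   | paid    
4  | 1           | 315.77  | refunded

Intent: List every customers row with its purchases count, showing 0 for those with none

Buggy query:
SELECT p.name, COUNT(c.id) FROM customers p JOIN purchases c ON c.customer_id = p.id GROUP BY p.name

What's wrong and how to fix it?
Bug: INNER JOIN drops customers rows that have no matching purchases rows

Fix: Use LEFT JOIN so parents without children still appear (COUNT(c.id) gives 0)

Corrected query:
SELECT p.name, COUNT(c.id) FROM customers p LEFT JOIN purchases c ON c.customer_id = p.id GROUP BY p.name

Result:
name  | COUNT(c.id)
------+------------
Alice | 2          
Carol | 0          
Frank | 1          
Grace | 1          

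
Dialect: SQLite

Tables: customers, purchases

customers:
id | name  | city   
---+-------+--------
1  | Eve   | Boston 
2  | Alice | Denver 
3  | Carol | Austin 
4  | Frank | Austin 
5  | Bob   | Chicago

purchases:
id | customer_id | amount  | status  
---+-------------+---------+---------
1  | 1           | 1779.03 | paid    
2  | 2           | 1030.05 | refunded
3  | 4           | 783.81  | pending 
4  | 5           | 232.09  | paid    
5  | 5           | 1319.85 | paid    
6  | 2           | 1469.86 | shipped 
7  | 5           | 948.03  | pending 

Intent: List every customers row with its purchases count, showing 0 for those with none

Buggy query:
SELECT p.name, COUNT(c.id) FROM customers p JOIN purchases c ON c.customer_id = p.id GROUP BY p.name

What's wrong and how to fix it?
Bug: INNER JOIN drops customers rows that have no matching purchases rows

Fix: Use LEFT JOIN so parents without children still appear (COUNT(c.id) gives 0)

Corrected query:
SELECT p.name, COUNT(c.id) FROM customers p LEFT JOIN purchases c ON c.customer_id = p.id GROUP BY p.name

Result:
name  | COUNT(c.id)
------+------------
Alice | 2          
Bob   | 3          
Carol | 0          
Eve   | 1          
Frank | 1          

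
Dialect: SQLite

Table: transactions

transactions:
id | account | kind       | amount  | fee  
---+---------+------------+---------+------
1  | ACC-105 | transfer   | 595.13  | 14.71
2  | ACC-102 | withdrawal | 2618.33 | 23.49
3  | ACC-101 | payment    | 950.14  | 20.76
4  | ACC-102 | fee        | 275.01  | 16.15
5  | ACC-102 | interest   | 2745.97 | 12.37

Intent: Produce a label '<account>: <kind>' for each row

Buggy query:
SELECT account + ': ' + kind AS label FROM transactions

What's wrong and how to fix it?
Bug: '+' is numeric addition; on text columns SQLite converts them to 0 instead of concatenating

Fix: Replace + with || to concatenate text

Corrected query:
SELECT account || ': ' || kind AS label FROM transactions

Result:
label              
-------------------
ACC-105: transfer  
ACC-102: withdrawal
ACC-101: payment   
ACC-102: fee       
ACC-102: interest  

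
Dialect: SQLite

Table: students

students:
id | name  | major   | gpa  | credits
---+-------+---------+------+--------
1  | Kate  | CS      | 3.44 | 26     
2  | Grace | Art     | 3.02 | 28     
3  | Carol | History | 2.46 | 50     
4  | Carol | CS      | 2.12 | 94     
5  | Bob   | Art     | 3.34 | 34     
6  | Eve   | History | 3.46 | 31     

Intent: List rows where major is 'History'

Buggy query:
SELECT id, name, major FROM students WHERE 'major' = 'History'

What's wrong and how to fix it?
Bug: Single quotes denote string literals in SQL; the column name is being compared as a constant string

Fix: Reference the column as major without single quotes

Corrected query:
SELECT id, name, major FROM students WHERE major = 'History'

Result:
id | name  | major  
---+-------+--------
3  | Carol | History
6  | Eve   | History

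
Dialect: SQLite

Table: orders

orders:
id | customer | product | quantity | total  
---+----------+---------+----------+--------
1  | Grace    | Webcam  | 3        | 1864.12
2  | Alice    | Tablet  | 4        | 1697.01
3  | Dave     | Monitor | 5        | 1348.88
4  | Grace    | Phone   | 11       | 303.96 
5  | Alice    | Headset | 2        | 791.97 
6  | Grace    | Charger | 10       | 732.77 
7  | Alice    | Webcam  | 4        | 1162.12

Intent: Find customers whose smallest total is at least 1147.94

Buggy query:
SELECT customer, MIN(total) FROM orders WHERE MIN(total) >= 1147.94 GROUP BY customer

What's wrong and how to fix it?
Bug: MIN() in WHERE is a misuse of aggregate

Fix: Use HAVING for the per-group MIN condition

Corrected query:
SELECT customer, MIN(total) FROM orders GROUP BY customer HAVING MIN(total) >= 1147.94

Result:
customer | MIN(total)
---------+-----------
Dave     | 1348.88   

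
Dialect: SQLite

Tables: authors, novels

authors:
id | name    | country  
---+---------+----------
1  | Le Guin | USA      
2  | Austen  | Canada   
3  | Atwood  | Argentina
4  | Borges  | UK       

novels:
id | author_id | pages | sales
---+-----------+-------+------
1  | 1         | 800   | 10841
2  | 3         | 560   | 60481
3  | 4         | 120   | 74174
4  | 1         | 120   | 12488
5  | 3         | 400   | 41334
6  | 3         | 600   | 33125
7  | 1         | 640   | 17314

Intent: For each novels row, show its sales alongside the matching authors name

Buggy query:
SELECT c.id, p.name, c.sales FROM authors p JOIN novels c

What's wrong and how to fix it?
Bug: JOIN with no ON clause produces a cartesian product; every novels row pairs with every authors row

Fix: Add ON c.author_id = p.id to the JOIN

Corrected query:
SELECT c.id, p.name, c.sales FROM authors p JOIN novels c ON c.author_id = p.id

Result:
id | name    | sales
---+---------+------
1  | Le Guin | 10841
2  | Atwood  | 60481
3  | Borges  | 74174
4  | Le Guin | 12488
5  | Atwood  | 41334
6  | Atwood  | 33125
7  | Le Guin | 17314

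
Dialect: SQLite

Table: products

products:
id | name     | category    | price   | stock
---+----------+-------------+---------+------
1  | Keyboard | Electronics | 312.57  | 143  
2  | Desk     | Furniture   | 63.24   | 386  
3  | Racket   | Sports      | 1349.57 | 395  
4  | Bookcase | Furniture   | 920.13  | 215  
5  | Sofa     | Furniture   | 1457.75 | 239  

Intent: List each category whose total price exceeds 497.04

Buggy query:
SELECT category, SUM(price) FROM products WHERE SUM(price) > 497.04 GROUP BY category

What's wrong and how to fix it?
Bug: Aggregate functions cannot appear in a WHERE clause

Fix: Use HAVING (which filters groups after aggregation) instead of WHERE

Corrected query:
SELECT category, SUM(price) FROM products GROUP BY category HAVING SUM(price) > 497.04

Result:
category  | SUM(price)
----------+-----------
Furniture | 2441.12   
Sports    | 1349.57   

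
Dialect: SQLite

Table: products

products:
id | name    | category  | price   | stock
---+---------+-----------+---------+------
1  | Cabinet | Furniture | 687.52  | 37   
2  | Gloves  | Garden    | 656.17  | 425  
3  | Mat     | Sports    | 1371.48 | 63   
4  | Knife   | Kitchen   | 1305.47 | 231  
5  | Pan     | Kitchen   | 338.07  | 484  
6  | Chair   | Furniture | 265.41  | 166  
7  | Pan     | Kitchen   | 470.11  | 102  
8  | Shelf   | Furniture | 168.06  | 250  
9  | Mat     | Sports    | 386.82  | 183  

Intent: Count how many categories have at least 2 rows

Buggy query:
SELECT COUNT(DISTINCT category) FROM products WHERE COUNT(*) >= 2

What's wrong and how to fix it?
Bug: WHERE filters individual rows, not groups, so a group-level COUNT is invalid there

Fix: Group first with HAVING COUNT(*) >= 2, then COUNT the resulting groups

Corrected query:
SELECT COUNT(*) FROM (SELECT category FROM products GROUP BY category HAVING COUNT(*) >= 2)

Result:
COUNT(*)
--------
3       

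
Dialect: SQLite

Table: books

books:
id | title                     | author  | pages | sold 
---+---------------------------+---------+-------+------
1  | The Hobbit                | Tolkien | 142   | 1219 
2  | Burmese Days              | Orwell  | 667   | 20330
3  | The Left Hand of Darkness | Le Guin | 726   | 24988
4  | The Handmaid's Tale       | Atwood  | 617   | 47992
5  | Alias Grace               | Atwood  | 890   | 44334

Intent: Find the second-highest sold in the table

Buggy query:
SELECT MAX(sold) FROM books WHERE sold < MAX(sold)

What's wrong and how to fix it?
Bug: The inner MAX is an aggregate inside WHERE, which is not allowed

Fix: Put the inner MAX in a scalar subquery

Corrected query:
SELECT MAX(sold) FROM books WHERE sold < (SELECT MAX(sold) FROM books)

Result:
MAX(sold)
---------
44334    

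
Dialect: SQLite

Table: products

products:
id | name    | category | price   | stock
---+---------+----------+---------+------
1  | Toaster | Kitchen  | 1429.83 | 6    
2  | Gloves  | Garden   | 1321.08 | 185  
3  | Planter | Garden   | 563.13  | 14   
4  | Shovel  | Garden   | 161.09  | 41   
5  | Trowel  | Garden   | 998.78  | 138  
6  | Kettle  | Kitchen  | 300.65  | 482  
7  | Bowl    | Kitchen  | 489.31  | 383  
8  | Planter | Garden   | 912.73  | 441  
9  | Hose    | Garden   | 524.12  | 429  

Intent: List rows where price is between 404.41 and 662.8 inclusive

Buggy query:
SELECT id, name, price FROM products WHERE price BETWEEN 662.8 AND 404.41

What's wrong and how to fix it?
Bug: The bounds are reversed; BETWEEN a AND b requires a <= b to match anything

Fix: Write BETWEEN 404.41 AND 662.8

Corrected query:
SELECT id, name, price FROM products WHERE price BETWEEN 404.41 AND 662.8

Result:
id | name    | price 
---+---------+-------
3  | Planter | 563.13
7  | Bowl    | 489.31
9  | Hose    | 524.12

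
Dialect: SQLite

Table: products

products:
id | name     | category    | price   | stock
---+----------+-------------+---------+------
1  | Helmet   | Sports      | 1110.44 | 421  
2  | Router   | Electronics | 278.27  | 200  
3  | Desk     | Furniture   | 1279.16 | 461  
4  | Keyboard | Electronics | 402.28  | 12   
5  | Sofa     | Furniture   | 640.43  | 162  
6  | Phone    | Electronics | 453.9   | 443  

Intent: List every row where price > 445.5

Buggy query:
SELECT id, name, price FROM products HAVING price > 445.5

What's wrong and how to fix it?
Bug: This is a non-aggregate query (no GROUP BY, no aggregates), so in SQLite the HAVING clause is invalid here; a row-level condition belongs in WHERE

Fix: Use WHERE for row-level filtering

Corrected query:
SELECT id, name, price FROM products WHERE price > 445.5

Result:
id | name   | price  
---+--------+--------
1  | Helmet | 1110.44
3  | Desk   | 1279.16
5  | Sofa   | 640.43 
6  | Phone  | 453.9  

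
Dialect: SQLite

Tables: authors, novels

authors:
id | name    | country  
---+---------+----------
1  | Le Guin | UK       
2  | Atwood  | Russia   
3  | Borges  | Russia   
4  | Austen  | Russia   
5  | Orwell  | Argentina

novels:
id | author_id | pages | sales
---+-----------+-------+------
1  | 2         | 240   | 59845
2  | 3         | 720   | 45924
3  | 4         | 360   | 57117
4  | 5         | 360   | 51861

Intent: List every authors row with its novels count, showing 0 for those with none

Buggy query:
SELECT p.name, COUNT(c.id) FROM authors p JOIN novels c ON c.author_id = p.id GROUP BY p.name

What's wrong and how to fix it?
Bug: INNER JOIN drops authors rows that have no matching novels rows

Fix: Switch to LEFT JOIN to retain unmatched parent rows

Corrected query:
SELECT p.name, COUNT(c.id) FROM authors p LEFT JOIN novels c ON c.author_id = p.id GROUP BY p.name

Result:
name    | COUNT(c.id)
--------+------------
Atwood  | 1          
Austen  | 1          
Borges  | 1          
Le Guin | 0          
Orwell  | 1          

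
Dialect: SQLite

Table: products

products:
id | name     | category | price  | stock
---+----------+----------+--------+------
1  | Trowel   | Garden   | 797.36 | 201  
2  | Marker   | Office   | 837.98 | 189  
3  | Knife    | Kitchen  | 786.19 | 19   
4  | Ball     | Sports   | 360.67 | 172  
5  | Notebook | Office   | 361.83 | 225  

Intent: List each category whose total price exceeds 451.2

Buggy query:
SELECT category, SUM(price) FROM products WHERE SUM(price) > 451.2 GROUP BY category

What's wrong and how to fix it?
Bug: WHERE runs before GROUP BY, so aggregates aren't available there

Fix: Move the aggregate condition to a HAVING clause

Corrected query:
SELECT category, SUM(price) FROM products GROUP BY category HAVING SUM(price) > 451.2

Result:
category | SUM(price)
---------+-----------
Garden   | 797.36    
Kitchen  | 786.19    
Office   | 1199.81   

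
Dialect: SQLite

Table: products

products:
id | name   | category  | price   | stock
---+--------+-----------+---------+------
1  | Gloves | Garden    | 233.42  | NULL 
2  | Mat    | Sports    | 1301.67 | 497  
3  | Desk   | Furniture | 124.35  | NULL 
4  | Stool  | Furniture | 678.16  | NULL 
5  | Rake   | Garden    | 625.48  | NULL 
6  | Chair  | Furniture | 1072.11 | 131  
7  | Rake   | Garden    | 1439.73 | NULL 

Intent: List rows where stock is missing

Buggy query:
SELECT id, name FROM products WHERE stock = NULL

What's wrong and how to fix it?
Bug: '= NULL' is always unknown in SQL three-valued logic, so no rows match

Fix: Use IS NULL to test for NULL

Corrected query:
SELECT id, name FROM products WHERE stock IS NULL

Result:
id | name  
---+-------
1  | Gloves
3  | Desk  
4  | Stool 
5  | Rake  
7  | Rake  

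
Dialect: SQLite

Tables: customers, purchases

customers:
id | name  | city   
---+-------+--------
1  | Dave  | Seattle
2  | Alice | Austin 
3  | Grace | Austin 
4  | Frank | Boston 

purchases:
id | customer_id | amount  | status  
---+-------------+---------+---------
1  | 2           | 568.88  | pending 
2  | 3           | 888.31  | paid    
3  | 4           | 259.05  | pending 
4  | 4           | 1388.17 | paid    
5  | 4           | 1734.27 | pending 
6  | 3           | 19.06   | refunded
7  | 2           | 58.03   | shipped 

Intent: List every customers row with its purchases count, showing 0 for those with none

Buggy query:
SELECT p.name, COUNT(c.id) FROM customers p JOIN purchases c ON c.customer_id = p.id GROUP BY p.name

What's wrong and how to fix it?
Bug: An inner join excludes parents with zero children

Fix: Switch to LEFT JOIN to retain unmatched parent rows

Corrected query:
SELECT p.name, COUNT(c.id) FROM customers p LEFT JOIN purchases c ON c.customer_id = p.id GROUP BY p.name

Result:
name  | COUNT(c.id)
------+------------
Alice | 2          
Dave  | 0          
Frank | 3          
Grace | 2          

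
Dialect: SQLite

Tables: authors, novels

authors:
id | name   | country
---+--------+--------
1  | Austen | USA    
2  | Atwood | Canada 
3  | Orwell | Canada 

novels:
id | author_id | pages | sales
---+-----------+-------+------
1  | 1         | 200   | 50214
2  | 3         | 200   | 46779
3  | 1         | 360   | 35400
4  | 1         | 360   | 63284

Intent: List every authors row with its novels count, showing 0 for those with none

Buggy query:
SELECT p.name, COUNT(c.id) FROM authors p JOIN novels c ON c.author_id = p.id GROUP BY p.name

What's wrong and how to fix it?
Bug: An inner join excludes parents with zero children

Fix: Switch to LEFT JOIN to retain unmatched parent rows

Corrected query:
SELECT p.name, COUNT(c.id) FROM authors p LEFT JOIN novels c ON c.author_id = p.id GROUP BY p.name

Result:
name   | COUNT(c.id)
-------+------------
Atwood | 0          
Austen | 3          
Orwell | 1          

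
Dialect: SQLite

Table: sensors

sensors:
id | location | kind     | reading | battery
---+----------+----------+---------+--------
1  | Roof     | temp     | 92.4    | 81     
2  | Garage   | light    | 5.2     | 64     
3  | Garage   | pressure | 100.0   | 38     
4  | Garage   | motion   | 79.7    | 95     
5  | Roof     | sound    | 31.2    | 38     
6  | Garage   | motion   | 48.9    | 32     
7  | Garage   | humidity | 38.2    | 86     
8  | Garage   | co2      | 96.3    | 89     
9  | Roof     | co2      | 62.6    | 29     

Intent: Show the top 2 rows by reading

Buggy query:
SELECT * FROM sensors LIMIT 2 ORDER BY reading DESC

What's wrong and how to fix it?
Bug: LIMIT must come after ORDER BY

Fix: Swap the clauses: ORDER BY first, then LIMIT

Corrected query:
SELECT * FROM sensors ORDER BY reading DESC LIMIT 2

Result:
id | location | kind     | reading | battery
---+----------+----------+---------+--------
3  | Garage   | pressure | 100     | 38     
8  | Garage   | co2      | 96.3    | 89     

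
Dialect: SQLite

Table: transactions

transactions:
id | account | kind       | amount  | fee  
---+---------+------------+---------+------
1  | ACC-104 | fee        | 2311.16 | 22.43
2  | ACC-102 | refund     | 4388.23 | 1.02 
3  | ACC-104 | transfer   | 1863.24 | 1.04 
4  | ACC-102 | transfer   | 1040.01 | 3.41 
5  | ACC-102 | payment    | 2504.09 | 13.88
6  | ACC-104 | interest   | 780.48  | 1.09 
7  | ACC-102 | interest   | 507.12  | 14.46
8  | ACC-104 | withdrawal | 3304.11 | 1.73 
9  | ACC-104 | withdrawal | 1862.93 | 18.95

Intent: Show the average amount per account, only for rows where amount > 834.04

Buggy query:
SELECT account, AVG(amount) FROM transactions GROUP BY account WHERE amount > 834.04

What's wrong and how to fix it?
Bug: WHERE cannot follow GROUP BY

Fix: Place WHERE between FROM and GROUP BY

Corrected query:
SELECT account, AVG(amount) FROM transactions WHERE amount > 834.04 GROUP BY account

Result:
account | AVG(amount)
--------+------------
ACC-102 | 2644.11    
ACC-104 | 2335.36    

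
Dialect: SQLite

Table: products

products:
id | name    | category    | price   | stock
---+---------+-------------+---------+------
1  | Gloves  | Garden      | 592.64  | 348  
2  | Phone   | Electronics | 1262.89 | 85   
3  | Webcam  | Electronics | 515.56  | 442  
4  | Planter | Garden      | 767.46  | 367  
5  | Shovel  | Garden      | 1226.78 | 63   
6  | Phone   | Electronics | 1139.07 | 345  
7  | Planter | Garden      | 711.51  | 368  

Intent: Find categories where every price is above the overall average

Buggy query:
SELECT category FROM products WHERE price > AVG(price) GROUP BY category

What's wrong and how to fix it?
Bug: AVG() is an aggregate; it can't sit directly in WHERE

Fix: Compute the overall average in a scalar subquery and compare each group's MIN against it in HAVING

Corrected query:
SELECT category FROM products GROUP BY category HAVING MIN(price) > (SELECT AVG(price) FROM products)

Result:
(no rows)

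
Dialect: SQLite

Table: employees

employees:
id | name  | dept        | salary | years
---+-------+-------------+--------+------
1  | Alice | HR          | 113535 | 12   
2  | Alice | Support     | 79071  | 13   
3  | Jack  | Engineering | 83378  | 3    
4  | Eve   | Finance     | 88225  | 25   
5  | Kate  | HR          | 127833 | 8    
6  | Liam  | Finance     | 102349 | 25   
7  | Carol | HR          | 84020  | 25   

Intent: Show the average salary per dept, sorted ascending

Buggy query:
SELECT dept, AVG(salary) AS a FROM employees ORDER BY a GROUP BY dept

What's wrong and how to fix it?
Bug: ORDER BY appears before GROUP BY; SQL clause order requires GROUP BY first

Fix: Move ORDER BY to the end, after GROUP BY

Corrected query:
SELECT dept, AVG(salary) AS a FROM employees GROUP BY dept ORDER BY a

Result:
dept        | a            
------------+--------------
Support     | 79071        
Engineering | 83378        
Finance     | 95287        
HR          | 108462.666667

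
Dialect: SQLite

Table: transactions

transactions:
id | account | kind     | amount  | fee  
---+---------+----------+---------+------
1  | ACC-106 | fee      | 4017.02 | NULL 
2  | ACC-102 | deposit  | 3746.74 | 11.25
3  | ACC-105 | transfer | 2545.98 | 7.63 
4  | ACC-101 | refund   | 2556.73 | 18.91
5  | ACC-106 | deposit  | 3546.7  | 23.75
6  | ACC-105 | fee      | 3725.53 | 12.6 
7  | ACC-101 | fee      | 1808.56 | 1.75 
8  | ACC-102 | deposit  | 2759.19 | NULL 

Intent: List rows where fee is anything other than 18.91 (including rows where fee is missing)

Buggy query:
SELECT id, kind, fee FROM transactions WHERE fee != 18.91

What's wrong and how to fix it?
Bug: Inequality against NULL is unknown, not true; rows with NULL are dropped

Fix: Handle NULL separately with IS NULL alongside the inequality

Corrected query:
SELECT id, kind, fee FROM transactions WHERE fee != 18.91 OR fee IS NULL

Result:
id | kind     | fee  
---+----------+------
1  | fee      | NULL 
2  | deposit  | 11.25
3  | transfer | 7.63 
5  | deposit  | 23.75
6  | fee      | 12.6 
7  | fee      | 1.75 
8  | deposit  | NULL 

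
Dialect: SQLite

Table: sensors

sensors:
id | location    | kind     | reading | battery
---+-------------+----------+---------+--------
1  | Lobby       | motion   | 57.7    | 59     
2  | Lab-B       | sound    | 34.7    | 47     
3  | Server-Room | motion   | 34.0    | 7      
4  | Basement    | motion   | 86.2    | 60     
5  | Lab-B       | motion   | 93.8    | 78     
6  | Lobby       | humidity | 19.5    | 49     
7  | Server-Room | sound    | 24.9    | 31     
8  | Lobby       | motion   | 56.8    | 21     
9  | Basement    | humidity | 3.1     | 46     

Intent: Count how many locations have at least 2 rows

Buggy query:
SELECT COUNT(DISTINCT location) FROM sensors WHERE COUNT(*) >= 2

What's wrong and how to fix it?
Bug: COUNT(*) cannot appear in WHERE; the per-group count doesn't exist yet

Fix: Use a subquery that GROUPs and filters with HAVING, then count its rows

Corrected query:
SELECT COUNT(*) FROM (SELECT location FROM sensors GROUP BY location HAVING COUNT(*) >= 2)

Result:
COUNT(*)
--------
4       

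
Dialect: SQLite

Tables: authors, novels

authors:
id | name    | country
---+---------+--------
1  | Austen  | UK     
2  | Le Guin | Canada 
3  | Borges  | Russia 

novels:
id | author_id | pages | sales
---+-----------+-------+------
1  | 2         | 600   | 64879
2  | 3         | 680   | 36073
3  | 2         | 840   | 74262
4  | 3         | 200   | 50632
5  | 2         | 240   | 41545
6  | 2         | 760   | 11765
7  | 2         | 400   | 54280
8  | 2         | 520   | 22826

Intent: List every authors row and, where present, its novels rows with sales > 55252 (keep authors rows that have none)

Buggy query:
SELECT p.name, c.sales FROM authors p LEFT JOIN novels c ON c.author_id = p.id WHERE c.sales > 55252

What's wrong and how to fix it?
Bug: A WHERE condition on the right-hand table after LEFT JOIN drops unmatched parents

Fix: Put 'c.sales > 55252' in the JOIN's ON clause instead of WHERE

Corrected query:
SELECT p.name, c.sales FROM authors p LEFT JOIN novels c ON c.author_id = p.id AND c.sales > 55252

Result:
name    | sales
--------+------
Austen  | NULL 
Le Guin | 64879
Le Guin | 74262
Borges  | NULL 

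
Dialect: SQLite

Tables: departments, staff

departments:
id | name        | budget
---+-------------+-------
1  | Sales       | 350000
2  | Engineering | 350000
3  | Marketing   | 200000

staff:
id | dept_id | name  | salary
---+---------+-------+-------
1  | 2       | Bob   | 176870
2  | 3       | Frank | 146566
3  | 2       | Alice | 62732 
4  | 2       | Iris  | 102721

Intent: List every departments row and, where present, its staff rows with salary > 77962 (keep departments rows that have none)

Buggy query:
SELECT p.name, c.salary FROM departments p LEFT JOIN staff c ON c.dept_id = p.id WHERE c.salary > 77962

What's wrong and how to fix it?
Bug: A WHERE condition on the right-hand table after LEFT JOIN drops unmatched parents

Fix: Put 'c.salary > 77962' in the JOIN's ON clause instead of WHERE

Corrected query:
SELECT p.name, c.salary FROM departments p LEFT JOIN staff c ON c.dept_id = p.id AND c.salary > 77962

Result:
name        | salary
------------+-------
Sales       | NULL  
Engineering | 102721
Engineering | 176870
Marketing   | 146566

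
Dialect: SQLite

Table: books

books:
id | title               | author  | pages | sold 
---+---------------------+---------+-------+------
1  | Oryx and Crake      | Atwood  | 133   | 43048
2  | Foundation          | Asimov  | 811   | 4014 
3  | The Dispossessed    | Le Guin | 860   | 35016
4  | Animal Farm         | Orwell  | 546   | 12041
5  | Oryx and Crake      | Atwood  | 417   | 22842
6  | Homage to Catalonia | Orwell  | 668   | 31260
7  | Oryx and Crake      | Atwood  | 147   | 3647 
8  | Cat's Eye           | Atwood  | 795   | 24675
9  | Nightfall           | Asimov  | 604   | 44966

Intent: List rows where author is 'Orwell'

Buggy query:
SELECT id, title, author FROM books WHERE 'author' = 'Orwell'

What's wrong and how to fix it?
Bug: 'author' in single quotes is a string literal, not the column; the comparison is literal-vs-literal and never true

Fix: Reference the column as author without single quotes

Corrected query:
SELECT id, title, author FROM books WHERE author = 'Orwell'

Result:
id | title               | author
---+---------------------+-------
4  | Animal Farm         | Orwell
6  | Homage to Catalonia | Orwell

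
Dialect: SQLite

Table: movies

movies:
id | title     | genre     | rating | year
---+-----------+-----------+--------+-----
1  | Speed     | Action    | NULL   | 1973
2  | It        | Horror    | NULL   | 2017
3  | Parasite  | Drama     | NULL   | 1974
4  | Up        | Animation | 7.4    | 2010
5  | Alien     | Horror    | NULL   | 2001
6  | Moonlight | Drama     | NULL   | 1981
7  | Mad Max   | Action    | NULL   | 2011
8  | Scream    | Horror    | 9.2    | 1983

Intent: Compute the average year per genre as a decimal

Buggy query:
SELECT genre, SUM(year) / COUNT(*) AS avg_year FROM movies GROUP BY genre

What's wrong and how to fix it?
Bug: SUM(year) and COUNT(*) are both integers; the division truncates the fractional part

Fix: Cast one side to REAL so the division keeps the fractional part

Corrected query:
SELECT genre, SUM(year) * 1.0 / COUNT(*) AS avg_year FROM movies GROUP BY genre

Result:
genre     | avg_year   
----------+------------
Action    | 1992       
Animation | 2010       
Drama     | 1977.5     
Horror    | 2000.333333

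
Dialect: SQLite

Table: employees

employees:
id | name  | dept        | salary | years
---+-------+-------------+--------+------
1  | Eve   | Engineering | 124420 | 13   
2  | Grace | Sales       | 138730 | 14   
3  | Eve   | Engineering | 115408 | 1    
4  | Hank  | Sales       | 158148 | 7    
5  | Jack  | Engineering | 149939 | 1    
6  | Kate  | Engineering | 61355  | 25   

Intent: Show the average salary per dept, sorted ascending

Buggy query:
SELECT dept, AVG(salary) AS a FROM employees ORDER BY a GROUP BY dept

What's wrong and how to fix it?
Bug: ORDER BY appears before GROUP BY; SQL clause order requires GROUP BY first

Fix: Reorder: SELECT … FROM … GROUP BY … ORDER BY …

Corrected query:
SELECT dept, AVG(salary) AS a FROM employees GROUP BY dept ORDER BY a

Result:
dept        | a       
------------+---------
Engineering | 112780.5
Sales       | 148439  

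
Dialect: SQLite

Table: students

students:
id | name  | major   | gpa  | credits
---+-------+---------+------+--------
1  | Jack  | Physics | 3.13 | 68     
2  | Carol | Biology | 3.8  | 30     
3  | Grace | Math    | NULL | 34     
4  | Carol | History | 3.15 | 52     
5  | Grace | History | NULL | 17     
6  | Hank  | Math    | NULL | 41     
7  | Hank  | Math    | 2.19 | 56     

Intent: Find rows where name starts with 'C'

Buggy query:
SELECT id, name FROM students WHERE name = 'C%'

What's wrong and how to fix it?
Bug: Wildcards only work with LIKE; '=' treats '%' as a literal character

Fix: Replace '=' with LIKE so 'C%' is treated as a pattern

Corrected query:
SELECT id, name FROM students WHERE name LIKE 'C%'

Result:
id | name 
---+------
2  | Carol
4  | Carol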